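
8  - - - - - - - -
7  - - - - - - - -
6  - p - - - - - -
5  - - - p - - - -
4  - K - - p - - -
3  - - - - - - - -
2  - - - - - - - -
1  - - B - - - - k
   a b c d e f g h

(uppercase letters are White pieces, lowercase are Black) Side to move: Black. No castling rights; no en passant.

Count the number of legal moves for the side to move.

Black to move; king on h1.
In check: no.
Legal moves: Kh2, Kg2, Kg1, b5, d4, e3.
Count: 6.

6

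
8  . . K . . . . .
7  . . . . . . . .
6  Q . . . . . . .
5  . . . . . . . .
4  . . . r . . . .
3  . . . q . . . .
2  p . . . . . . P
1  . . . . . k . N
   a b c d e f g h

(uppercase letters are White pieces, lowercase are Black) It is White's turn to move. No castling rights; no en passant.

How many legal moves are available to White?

White to move; king on c8.
In check: no.
Legal moves: Kb8, Kc7, Kb7, Qa8, Qb7, Qa7, Qh6, Qg6, Qf6+, Qe6, Qd6, Qc6, Qb6, Qb5, Qa5, Qc4, Qa4, Qxd3+, Qa3, Qxa2, Ng3+, Nf2, h3, h4.
Count: 24.

24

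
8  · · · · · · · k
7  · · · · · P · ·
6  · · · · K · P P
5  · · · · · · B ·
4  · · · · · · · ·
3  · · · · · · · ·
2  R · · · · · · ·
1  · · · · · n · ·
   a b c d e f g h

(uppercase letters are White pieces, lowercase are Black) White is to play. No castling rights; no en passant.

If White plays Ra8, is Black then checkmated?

yes

After Ra8: black king on h8; in check: yes, from the white rook on a8.
King squares — g7: attacked by Ph6; h7: attacked by Pg6; g8: attacked by Pf7.
Black has no legal moves → checkmate.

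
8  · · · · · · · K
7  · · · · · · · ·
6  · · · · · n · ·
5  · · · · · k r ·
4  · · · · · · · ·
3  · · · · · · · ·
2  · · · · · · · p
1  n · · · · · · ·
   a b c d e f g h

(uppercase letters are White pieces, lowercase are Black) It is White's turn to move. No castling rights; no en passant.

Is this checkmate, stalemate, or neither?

stalemate

White to move; white king on h8.
In check: no.
King squares — g7: attacked by Rg5; h7: attacked by Nf6; g8: attacked by Rg5.
Legal moves for White: none.
Not in check and no legal moves → stalemate.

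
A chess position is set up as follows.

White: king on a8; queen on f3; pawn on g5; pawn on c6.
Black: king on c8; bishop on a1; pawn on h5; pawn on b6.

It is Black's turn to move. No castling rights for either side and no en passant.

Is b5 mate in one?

After b5: white king on a8; in check: no.
White is not in check, so this cannot be checkmate.

no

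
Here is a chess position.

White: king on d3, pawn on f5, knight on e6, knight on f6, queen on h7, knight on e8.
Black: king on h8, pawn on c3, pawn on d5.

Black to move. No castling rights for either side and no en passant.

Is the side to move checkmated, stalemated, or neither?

checkmate

Black to move; black king on h8.
In check: yes, from the white queen on h7.
King squares — g7: attacked by Ne6; h7: attacked by Nf6; g8: attacked by Nf6.
Legal moves for Black: none.
In check with no legal moves → checkmate.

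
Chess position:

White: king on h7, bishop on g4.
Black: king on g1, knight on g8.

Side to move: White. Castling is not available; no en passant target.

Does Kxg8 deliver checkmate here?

After Kxg8: black king on g1; in check: no.
Black is not in check, so this cannot be checkmate.

no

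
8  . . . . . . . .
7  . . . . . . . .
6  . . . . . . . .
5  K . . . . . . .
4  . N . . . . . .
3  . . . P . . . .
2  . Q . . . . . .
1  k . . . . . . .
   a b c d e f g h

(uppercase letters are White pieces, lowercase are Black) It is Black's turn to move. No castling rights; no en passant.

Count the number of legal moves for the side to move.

1

Black to move; king on a1.
In check: yes, from the white queen on b2.
Legal moves: Kxb2.
Count: 1.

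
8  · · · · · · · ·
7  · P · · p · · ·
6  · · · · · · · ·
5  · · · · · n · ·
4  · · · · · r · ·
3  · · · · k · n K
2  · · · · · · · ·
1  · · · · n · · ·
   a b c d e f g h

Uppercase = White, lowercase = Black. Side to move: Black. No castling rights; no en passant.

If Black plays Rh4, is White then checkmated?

yes

After Rh4: white king on h3; in check: yes, from the black rook on h4.
King squares — g2: attacked by Ne1; h2: attacked by Rh4; g3: attacked by Nf5; g4: attacked by Rh4; h4: attacked by Nf5.
White has no legal moves → checkmate.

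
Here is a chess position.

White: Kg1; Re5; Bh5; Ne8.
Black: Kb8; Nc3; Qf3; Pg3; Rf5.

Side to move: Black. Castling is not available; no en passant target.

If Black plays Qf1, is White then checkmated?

After Qf1: white king on g1; in check: yes, from the black queen on f1.
King squares — f1: attacked by Rf5; h1: attacked by Qf1; f2: attacked by Qf1; g2: attacked by Qf1; h2: attacked by Pg3.
White has no legal moves → checkmate.

yes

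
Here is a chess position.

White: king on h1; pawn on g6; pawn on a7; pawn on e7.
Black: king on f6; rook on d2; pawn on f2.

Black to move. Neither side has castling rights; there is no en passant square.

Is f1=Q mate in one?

After f1=Q: white king on h1; in check: yes, from the black queen on f1.
King squares — g1: attacked by Qf1; g2: attacked by Qf1; h2: attacked by Rd2.
White has no legal moves → checkmate.

yes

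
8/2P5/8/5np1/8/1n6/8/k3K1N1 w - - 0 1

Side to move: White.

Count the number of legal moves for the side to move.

White to move; king on e1.
In check: no.
Legal moves: Nh3, Nf3, Ne2, Kf2, Ke2, Kf1, Kd1, c8=Q, c8=R, c8=B, c8=N.
Count: 11.

11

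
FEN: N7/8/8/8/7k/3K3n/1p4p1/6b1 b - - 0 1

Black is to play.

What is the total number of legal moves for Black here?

Black to move; king on h4.
In check: no.
Legal moves: Kh5, Kg5, Kg4, Kg3, Ng5, Nf4+, Nf2+, Ba7, Bb6, Bc5, Bd4, Be3, Bh2, Bf2, b1=Q+, b1=R, b1=B+, b1=N.
Count: 18.

18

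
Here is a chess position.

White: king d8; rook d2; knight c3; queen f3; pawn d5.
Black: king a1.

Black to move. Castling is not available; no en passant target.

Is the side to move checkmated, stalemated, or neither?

Black to move; black king on a1.
In check: no.
King squares — b1: attacked by Nc3; a2: attacked by Rd2; b2: attacked by Rd2.
Legal moves for Black: none.
Not in check and no legal moves → stalemate.

stalemate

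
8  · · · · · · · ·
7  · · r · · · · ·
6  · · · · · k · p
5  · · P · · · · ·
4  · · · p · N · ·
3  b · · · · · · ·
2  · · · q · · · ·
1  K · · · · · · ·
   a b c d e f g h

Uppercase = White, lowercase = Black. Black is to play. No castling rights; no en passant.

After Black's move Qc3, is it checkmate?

no

After Qc3: white king on a1; in check: yes, from the black queen on c3.
White has 2 legal replies: Ka2, Kb1.
In check but a legal move exists → not checkmate.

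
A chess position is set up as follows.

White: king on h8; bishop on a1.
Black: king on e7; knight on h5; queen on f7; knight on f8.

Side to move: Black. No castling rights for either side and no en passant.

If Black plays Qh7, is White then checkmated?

yes

After Qh7: white king on h8; in check: yes, from the black queen on h7.
King squares — g7: attacked by Nh5; h7: attacked by Nf8; g8: attacked by Qh7.
White has no legal moves → checkmate.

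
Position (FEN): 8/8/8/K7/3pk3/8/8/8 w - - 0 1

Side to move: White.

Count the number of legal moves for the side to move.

5

White to move; king on a5.
In check: no.
Legal moves: Kb6, Ka6, Kb5, Kb4, Ka4.
Count: 5.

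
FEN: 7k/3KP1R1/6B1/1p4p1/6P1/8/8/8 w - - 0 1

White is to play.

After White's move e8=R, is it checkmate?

After e8=R: black king on h8; in check: yes, from the white rook on e8.
Black has 1 legal reply: Kxg7.
In check but a legal move exists → not checkmate.

no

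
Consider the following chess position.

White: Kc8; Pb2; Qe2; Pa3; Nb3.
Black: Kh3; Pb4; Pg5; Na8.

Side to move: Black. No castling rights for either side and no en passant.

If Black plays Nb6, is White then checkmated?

no

After Nb6: white king on c8; in check: yes, from the black knight on b6.
White has 4 legal replies: Kd8, Kb8, Kc7, Kb7.
In check but a legal move exists → not checkmate.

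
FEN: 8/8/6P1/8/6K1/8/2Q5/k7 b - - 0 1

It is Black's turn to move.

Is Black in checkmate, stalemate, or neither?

stalemate

Black to move; black king on a1.
In check: no.
King squares — b1: attacked by Qc2; a2: attacked by Qc2; b2: attacked by Qc2.
Legal moves for Black: none.
Not in check and no legal moves → stalemate.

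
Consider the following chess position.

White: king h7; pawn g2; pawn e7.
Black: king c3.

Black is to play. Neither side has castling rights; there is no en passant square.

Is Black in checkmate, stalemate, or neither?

neither

Black to move; black king on c3.
In check: no.
Legal moves for Black: Kd4, Kc4, Kb4, Kd3, Kb3, Kd2, Kc2, Kb2.
Black has 8 legal moves and is not in check → neither.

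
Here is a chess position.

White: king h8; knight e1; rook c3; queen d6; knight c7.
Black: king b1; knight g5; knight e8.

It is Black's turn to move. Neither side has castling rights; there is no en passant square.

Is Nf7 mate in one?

no

After Nf7: white king on h8; in check: yes, from the black knight on f7.
White has 2 legal replies: Kg8, Kh7.
In check but a legal move exists → not checkmate.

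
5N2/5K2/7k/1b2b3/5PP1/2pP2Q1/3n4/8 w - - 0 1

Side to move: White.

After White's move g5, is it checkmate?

no

After g5: black king on h6; in check: yes, from the white pawn on g5.
Black has 1 legal reply: Kh5.
In check but a legal move exists → not checkmate.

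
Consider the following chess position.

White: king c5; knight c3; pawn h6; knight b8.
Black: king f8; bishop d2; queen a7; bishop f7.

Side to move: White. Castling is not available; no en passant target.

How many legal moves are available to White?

4

White to move; king on c5.
In check: yes, from the black queen on a7.
Legal moves: Kd6, Kc6, Kb5, Kb4.
Count: 4.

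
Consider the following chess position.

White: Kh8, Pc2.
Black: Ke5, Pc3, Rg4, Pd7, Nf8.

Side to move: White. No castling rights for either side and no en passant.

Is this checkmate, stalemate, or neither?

White to move; white king on h8.
In check: no.
King squares — g7: attacked by Rg4; h7: attacked by Nf8; g8: attacked by Rg4.
Legal moves for White: none.
Not in check and no legal moves → stalemate.

stalemate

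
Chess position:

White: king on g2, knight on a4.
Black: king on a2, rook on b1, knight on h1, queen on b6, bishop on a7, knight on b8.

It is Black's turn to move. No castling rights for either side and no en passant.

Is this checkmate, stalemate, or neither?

neither

Black to move; black king on a2.
In check: no.
Legal moves for Black include: Nd7, Nc6, Na6, Qd8, Qc7, Qb7+, Qh6, Qg6+, Qf6, Qe6, Qd6, Qc6+, Qa6, Qc5, Qb5, Qa5, Qd4, Qb4, ... (list truncated; more exist).
Black has legal moves and is not in check → neither.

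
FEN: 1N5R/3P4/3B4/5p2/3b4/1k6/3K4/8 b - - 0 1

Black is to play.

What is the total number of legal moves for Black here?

18

Black to move; king on b3.
In check: no.
Legal moves: Bxh8, Bg7, Ba7, Bf6, Bb6, Be5, Bc5, Be3+, Bc3+, Bf2, Bb2, Bg1, Ba1, Kc4, Ka4, Kb2, Ka2, f4.
Count: 18.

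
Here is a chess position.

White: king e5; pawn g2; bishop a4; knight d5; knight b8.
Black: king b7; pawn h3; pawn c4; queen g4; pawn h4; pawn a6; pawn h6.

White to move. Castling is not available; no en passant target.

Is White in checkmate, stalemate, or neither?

neither

White to move; white king on e5.
In check: no.
Legal moves for White include: Nd7, Nc6, Nxa6, Kf6, Kd6, Ne7, Nc7, Nf6, Nb6, Nf4, Nb4, Ne3, Nc3, Be8, Bd7, Bc6+, Bb5, Bb3, ... (list truncated; more exist).
White has legal moves and is not in check → neither.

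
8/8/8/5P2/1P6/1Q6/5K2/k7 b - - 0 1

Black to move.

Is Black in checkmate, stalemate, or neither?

Black to move; black king on a1.
In check: no.
King squares — b1: attacked by Qb3; a2: attacked by Qb3; b2: attacked by Qb3.
Legal moves for Black: none.
Not in check and no legal moves → stalemate.

stalemate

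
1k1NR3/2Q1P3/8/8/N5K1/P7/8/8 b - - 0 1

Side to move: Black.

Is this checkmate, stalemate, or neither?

neither

Black to move; black king on b8.
In check: yes, from the white queen on c7.
King squares — a7: attacked by Qc7; b7: attacked by Qc7; c7: available; a8: available; c8: attacked by Qc7.
Legal moves for Black: Ka8, Kxc7.
Black is in check but has 2 legal moves → neither.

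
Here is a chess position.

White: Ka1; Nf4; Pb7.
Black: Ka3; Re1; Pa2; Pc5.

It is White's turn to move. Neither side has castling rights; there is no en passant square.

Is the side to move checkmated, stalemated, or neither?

checkmate

White to move; white king on a1.
In check: yes, from the black rook on e1.
King squares — b1: attacked by Re1; a2: attacked by Ka3; b2: attacked by Ka3.
Legal moves for White: none.
In check with no legal moves → checkmate.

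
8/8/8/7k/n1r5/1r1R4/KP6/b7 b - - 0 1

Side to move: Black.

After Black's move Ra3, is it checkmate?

no

After Ra3: white king on a2; in check: yes, from the black rook on a3.
White has 4 legal replies: Kxa3, Kb1, Rxa3, bxa3.
In check but a legal move exists → not checkmate.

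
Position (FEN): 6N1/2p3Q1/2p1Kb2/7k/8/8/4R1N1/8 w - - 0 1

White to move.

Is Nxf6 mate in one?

After Nxf6: black king on h5; in check: yes, from the white knight on f6.
King squares — g4: attacked by Nf6; h4: attacked by Ng2; g5: attacked by Qg7; g6: attacked by Qg7; h6: attacked by Qg7.
Black has no legal moves → checkmate.

yes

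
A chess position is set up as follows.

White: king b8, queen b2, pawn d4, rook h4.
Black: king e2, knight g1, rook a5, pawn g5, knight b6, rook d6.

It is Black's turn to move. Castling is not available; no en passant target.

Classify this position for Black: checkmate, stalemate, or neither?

Black to move; black king on e2.
In check: yes, from the white queen on b2.
Legal moves for Black: Kf3, Ke3, Kd3, Kf1, Ke1, Kd1.
Black is in check but has 6 legal moves → neither.

neither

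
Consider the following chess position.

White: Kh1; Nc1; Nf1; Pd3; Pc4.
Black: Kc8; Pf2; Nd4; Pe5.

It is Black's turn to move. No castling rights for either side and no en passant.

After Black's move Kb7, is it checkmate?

no

After Kb7: white king on h1; in check: no.
White is not in check, so this cannot be checkmate.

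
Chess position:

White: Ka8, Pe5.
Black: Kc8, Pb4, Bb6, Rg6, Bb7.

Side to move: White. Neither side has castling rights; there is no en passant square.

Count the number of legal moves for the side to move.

0

White to move; king on a8.
In check: yes, from the black bishop on b7.
Legal moves: none.
Count: 0.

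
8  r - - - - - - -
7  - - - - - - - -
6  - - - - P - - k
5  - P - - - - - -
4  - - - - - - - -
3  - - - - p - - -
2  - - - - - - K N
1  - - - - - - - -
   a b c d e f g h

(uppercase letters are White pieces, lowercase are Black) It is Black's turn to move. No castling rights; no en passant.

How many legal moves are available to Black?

20

Black to move; king on h6.
In check: no.
Legal moves: Rh8, Rg8+, Rf8, Re8, Rd8, Rc8, Rb8, Ra7, Ra6, Ra5, Ra4, Ra3, Ra2+, Ra1, Kh7, Kg7, Kg6, Kh5, Kg5, e2.
Count: 20.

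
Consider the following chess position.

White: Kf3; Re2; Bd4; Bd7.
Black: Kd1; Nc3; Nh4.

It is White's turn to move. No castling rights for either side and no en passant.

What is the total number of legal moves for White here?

White to move; king on f3.
In check: yes, from the black knight on h4.
Legal moves: Kg4, Kf4, Kg3, Ke3, Kf2.
Count: 5.

5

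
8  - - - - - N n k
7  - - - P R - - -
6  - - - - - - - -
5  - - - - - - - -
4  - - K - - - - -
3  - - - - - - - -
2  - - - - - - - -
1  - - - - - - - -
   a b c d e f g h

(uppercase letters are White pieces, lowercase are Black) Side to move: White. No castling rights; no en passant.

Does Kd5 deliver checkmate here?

After Kd5: black king on h8; in check: no.
Black is not in check, so this cannot be checkmate.

no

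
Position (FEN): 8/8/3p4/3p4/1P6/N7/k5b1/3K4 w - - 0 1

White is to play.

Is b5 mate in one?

no

After b5: black king on a2; in check: no.
Black is not in check, so this cannot be checkmate.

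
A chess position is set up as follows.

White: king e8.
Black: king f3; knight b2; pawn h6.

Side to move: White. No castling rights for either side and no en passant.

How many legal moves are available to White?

5

White to move; king on e8.
In check: no.
Legal moves: Kf8, Kd8, Kf7, Ke7, Kd7.
Count: 5.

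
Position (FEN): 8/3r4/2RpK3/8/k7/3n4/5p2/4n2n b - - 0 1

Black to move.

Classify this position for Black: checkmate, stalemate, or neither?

neither

Black to move; black king on a4.
In check: no.
Legal moves for Black include: Rd8, Rh7, Rg7, Rf7, Re7+, Rc7, Rb7, Ra7, Kb5, Ka5, Kb4, Kb3, Ka3, Ne5, Nc5+, Nf4+, Nb4, Nb2, ... (list truncated; more exist).
Black has legal moves and is not in check → neither.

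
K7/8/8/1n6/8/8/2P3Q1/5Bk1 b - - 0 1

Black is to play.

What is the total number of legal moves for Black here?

Black to move; king on g1.
In check: yes, from the white queen on g2.
Legal moves: none.
Count: 0.

0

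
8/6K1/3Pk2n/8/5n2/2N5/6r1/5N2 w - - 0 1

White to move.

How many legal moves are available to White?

5

White to move; king on g7.
In check: yes, from the black rook on g2.
Legal moves: Kh8, Kf8, Kh7, Kxh6, Ng3.
Count: 5.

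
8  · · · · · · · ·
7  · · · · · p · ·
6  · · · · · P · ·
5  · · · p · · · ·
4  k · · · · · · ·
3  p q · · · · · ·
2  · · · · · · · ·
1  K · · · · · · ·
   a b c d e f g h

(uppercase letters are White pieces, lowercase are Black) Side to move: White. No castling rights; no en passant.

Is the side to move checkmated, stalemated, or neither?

stalemate

White to move; white king on a1.
In check: no.
King squares — b1: attacked by Qb3; a2: attacked by Qb3; b2: attacked by Pa3.
Legal moves for White: none.
Not in check and no legal moves → stalemate.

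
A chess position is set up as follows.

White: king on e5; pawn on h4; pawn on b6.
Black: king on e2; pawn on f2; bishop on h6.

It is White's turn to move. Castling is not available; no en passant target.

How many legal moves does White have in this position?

9

White to move; king on e5.
In check: no.
Legal moves: Kf6, Ke6, Kd6, Kf5, Kd5, Ke4, Kd4, b7, h5.
Count: 9.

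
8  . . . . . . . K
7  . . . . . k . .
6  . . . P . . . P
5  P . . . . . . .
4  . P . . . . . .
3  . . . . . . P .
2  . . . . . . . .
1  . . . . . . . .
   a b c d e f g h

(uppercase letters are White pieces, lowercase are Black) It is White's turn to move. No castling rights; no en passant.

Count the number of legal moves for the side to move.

White to move; king on h8.
In check: no.
Legal moves: Kh7, h7, d7, a6, b5, g4.
Count: 6.

6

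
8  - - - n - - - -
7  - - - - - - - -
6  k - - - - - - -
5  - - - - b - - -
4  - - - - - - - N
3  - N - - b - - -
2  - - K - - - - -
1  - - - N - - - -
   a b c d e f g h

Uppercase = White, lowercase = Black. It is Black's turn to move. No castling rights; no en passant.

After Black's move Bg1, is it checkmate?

After Bg1: white king on c2; in check: no.
White is not in check, so this cannot be checkmate.

no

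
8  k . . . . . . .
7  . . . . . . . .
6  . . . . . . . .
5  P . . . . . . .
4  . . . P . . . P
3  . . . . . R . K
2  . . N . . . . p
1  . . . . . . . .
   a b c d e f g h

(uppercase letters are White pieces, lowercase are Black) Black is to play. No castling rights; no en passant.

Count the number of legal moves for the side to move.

Black to move; king on a8.
In check: no.
Legal moves: Kb8, Kb7, Ka7, h1=Q+, h1=R+, h1=B, h1=N.
Count: 7.

7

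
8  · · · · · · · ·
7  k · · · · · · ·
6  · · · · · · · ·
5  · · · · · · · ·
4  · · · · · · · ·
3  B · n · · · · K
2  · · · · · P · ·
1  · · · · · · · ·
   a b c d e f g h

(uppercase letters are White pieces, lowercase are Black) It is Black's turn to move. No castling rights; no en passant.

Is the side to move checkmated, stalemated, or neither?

Black to move; black king on a7.
In check: no.
Legal moves for Black: Kb8, Ka8, Kb7, Kb6, Ka6, Nd5, Nb5, Ne4, Na4, Ne2, Na2, Nd1, Nb1.
Black has 13 legal moves and is not in check → neither.

neither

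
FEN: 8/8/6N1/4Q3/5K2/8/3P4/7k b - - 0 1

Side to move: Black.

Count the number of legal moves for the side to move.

3

Black to move; king on h1.
In check: no.
Legal moves: Kh2, Kg2, Kg1.
Count: 3.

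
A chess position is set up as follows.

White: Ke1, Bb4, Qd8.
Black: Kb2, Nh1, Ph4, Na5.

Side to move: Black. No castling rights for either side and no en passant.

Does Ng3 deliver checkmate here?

no

After Ng3: white king on e1; in check: no.
White is not in check, so this cannot be checkmate.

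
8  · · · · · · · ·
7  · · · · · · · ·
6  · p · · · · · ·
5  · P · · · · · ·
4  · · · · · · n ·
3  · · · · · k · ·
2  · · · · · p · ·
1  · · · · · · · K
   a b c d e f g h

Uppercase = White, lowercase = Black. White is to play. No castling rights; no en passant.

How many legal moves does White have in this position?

White to move; king on h1.
In check: no.
Legal moves: none.
Count: 0.

0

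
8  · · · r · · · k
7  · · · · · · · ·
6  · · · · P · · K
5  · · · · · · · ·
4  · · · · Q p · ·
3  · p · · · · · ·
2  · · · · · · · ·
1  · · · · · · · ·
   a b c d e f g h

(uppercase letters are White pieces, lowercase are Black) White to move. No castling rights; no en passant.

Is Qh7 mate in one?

yes

After Qh7: black king on h8; in check: yes, from the white queen on h7.
King squares — g7: attacked by Kh6; h7: attacked by Kh6; g8: attacked by Qh7.
Black has no legal moves → checkmate.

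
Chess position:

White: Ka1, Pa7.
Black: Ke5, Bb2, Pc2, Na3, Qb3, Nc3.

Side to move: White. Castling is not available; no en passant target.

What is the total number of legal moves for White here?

White to move; king on a1.
In check: yes, from the black bishop on b2.
Legal moves: none.
Count: 0.

0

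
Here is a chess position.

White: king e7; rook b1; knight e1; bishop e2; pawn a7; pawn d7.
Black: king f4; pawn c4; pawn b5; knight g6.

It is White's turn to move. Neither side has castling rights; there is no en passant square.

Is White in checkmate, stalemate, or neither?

White to move; white king on e7.
In check: yes, from the black knight on g6.
Legal moves for White: Ke8, Kd8, Kf7, Kf6, Ke6, Kd6.
White is in check but has 6 legal moves → neither.

neither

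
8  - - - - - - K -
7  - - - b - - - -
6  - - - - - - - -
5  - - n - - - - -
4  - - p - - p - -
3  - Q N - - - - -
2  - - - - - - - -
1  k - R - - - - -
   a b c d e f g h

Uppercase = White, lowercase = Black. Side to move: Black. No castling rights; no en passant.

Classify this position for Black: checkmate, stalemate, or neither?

checkmate

Black to move; black king on a1.
In check: yes, from the white rook on c1.
King squares — b1: attacked by Rc1; a2: attacked by Qb3; b2: attacked by Qb3.
Legal moves for Black: none.
In check with no legal moves → checkmate.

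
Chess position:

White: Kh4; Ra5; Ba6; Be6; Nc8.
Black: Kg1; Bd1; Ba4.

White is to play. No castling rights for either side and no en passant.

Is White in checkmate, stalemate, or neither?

White to move; white king on h4.
In check: no.
Legal moves for White include: Ne7, Na7, Nd6, Nb6, Bg8, Bf7, Bd7, Bf5, Bd5, Bg4, Bec4, Bh3, Bb3, Ba2, Bb7, Bb5, Bac4, Bd3, ... (list truncated; more exist).
White has legal moves and is not in check → neither.

neither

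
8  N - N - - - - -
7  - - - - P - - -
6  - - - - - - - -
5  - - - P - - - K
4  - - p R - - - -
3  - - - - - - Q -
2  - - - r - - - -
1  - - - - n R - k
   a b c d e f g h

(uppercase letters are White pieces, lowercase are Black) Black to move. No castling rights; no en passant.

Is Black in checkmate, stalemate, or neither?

Black to move; black king on h1.
In check: yes, from the white rook on f1.
King squares — g1: attacked by Rf1; g2: attacked by Qg3; h2: attacked by Qg3.
Legal moves for Black: none.
In check with no legal moves → checkmate.

checkmate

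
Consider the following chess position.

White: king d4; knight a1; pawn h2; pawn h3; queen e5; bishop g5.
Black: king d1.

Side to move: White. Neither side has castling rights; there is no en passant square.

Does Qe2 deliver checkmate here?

no

After Qe2: black king on d1; in check: yes, from the white queen on e2.
Black has 1 legal reply: Kxe2.
In check but a legal move exists → not checkmate.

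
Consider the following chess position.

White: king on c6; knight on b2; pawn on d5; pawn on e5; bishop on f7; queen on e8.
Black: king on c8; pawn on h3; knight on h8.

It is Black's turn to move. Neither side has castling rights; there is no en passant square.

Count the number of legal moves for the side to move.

Black to move; king on c8.
In check: yes, from the white queen on e8.
Legal moves: none.
Count: 0.

0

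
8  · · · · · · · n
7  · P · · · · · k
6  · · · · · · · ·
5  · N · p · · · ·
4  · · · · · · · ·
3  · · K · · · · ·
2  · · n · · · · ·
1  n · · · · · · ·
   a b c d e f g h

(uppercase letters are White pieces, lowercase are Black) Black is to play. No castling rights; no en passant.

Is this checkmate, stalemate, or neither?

Black to move; black king on h7.
In check: no.
Legal moves for Black: Nf7, Ng6, Kg8, Kg7, Kh6, Kg6, Nd4, Nb4, Ne3, Na3, Ne1, Nb3, d4+.
Black has 13 legal moves and is not in check → neither.

neither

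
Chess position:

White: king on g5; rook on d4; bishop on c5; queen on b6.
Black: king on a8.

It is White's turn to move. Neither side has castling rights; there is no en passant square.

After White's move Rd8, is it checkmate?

yes

After Rd8: black king on a8; in check: yes, from the white rook on d8.
King squares — a7: attacked by Qb6; b7: attacked by Qb6; b8: attacked by Qb6.
Black has no legal moves → checkmate.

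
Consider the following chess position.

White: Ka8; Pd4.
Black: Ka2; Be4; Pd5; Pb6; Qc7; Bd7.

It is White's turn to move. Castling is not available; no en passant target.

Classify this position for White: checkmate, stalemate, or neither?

White to move; white king on a8.
In check: no.
King squares — a7: attacked by Qc7; b7: attacked by Qc7; b8: attacked by Qc7.
Legal moves for White: none.
Not in check and no legal moves → stalemate.

stalemate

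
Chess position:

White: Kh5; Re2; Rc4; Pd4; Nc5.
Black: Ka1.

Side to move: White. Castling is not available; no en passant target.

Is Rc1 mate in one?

After Rc1: black king on a1; in check: yes, from the white rook on c1.
King squares — b1: attacked by Rc1; a2: attacked by Re2; b2: attacked by Re2.
Black has no legal moves → checkmate.

yes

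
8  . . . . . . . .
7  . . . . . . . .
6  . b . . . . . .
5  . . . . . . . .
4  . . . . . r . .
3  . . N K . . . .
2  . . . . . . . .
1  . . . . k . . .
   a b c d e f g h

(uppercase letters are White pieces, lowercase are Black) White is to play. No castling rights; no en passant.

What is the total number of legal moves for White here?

White to move; king on d3.
In check: no.
Legal moves: Kc2, Nd5, Nb5, Ne4, Na4, Ne2, Na2, Nd1, Nb1.
Count: 9.

9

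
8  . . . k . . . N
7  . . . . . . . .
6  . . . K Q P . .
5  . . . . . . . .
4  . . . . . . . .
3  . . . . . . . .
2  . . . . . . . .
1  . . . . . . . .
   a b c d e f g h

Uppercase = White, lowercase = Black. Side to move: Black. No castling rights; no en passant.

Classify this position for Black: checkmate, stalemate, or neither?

stalemate

Black to move; black king on d8.
In check: no.
King squares — c7: attacked by Kd6; d7: attacked by Kd6; e7: attacked by Kd6; c8: attacked by Qe6; e8: attacked by Qe6.
Legal moves for Black: none.
Not in check and no legal moves → stalemate.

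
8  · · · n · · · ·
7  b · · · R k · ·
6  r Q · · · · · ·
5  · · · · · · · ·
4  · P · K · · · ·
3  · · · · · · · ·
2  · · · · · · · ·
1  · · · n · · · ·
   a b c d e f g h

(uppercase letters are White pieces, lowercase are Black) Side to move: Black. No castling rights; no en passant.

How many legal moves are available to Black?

3

Black to move; king on f7.
In check: yes, from the white rook on e7.
Legal moves: Kg8, Kf8, Kxe7.
Count: 3.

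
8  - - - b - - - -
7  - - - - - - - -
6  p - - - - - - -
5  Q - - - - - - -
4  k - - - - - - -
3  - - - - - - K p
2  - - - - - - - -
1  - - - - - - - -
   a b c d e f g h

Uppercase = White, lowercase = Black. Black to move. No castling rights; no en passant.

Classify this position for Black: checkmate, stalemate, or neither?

Black to move; black king on a4.
In check: yes, from the white queen on a5.
King squares — a3: attacked by Qa5; b3: available; b4: attacked by Qa5; a5: available; b5: attacked by Qa5.
Legal moves for Black: Kxa5, Kb3, Bxa5.
Black is in check but has 3 legal moves → neither.

neither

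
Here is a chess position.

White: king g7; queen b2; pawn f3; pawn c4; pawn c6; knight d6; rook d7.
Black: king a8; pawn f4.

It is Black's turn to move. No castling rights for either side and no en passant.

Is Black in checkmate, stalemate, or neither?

stalemate

Black to move; black king on a8.
In check: no.
King squares — a7: attacked by Rd7; b7: attacked by Qb2; b8: attacked by Qb2.
Legal moves for Black: none.
Not in check and no legal moves → stalemate.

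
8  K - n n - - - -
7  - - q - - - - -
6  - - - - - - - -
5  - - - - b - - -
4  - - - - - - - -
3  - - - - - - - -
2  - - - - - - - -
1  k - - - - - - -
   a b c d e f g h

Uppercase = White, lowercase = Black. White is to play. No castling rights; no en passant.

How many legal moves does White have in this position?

0

White to move; king on a8.
In check: no.
Legal moves: none.
Count: 0.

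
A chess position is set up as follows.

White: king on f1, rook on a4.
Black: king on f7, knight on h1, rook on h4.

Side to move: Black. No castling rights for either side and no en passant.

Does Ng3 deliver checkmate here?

no

After Ng3: white king on f1; in check: yes, from the black knight on g3.
White has 4 legal replies: Kg2, Kf2, Kg1, Ke1.
In check but a legal move exists → not checkmate.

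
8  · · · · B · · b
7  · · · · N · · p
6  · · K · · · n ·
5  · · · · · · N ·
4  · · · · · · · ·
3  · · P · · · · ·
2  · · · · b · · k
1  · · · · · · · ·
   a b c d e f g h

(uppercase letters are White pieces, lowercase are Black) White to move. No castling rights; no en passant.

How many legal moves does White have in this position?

22

White to move; king on c6.
In check: no.
Legal moves: Bf7, Bd7, Bxg6, Ng8, Nc8, Nxg6, Nf5, Nd5, Kd7, Kc7, Kb7, Kd6, Kb6, Kd5, Kc5, Nxh7, Nf7, Ne6, Ne4, Nh3, Nf3+, c4.
Count: 22.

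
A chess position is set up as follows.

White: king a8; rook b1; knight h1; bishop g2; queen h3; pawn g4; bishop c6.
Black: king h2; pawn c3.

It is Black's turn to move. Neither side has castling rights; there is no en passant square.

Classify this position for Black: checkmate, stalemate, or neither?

checkmate

Black to move; black king on h2.
In check: yes, from the white queen on h3.
King squares — g1: attacked by Rb1; h1: attacked by Rb1; g2: attacked by Qh3; g3: attacked by Nh1; h3: attacked by Bg2.
Legal moves for Black: none.
In check with no legal moves → checkmate.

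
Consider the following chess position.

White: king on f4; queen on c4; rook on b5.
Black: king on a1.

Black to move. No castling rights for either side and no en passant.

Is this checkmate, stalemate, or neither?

stalemate

Black to move; black king on a1.
In check: no.
King squares — b1: attacked by Rb5; a2: attacked by Qc4; b2: attacked by Rb5.
Legal moves for Black: none.
Not in check and no legal moves → stalemate.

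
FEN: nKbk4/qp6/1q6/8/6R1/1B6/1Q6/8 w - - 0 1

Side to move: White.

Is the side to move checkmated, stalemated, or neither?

checkmate

White to move; white king on b8.
In check: yes, from the black queen on a7.
King squares — a7: attacked by Qb6; b7: attacked by Qb6; c7: attacked by Qb6; a8: attacked by Qa7; c8: attacked by Kd8.
Legal moves for White: none.
In check with no legal moves → checkmate.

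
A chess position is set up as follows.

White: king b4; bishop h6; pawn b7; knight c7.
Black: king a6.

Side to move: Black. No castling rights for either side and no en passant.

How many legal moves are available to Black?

3

Black to move; king on a6.
In check: yes, from the white knight on c7.
Legal moves: Kxb7, Ka7, Kb6.
Count: 3.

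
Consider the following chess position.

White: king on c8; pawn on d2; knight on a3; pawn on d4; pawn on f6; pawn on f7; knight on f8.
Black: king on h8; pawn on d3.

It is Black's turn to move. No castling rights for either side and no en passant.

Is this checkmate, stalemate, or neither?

Black to move; black king on h8.
In check: no.
King squares — g7: attacked by Pf6; h7: attacked by Nf8; g8: attacked by Pf7.
Legal moves for Black: none.
Not in check and no legal moves → stalemate.

stalemate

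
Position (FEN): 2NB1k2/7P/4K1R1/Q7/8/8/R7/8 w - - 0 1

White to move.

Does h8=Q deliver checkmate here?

After h8=Q: black king on f8; in check: yes, from the white queen on h8.
King squares — e7: attacked by Ke6; f7: attacked by Ke6; g7: attacked by Rg6; e8: attacked by Qh8; g8: attacked by Rg6.
Black has no legal moves → checkmate.

yes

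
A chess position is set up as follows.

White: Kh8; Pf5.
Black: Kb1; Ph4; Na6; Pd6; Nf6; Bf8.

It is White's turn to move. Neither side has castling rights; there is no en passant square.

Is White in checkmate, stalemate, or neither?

stalemate

White to move; white king on h8.
In check: no.
King squares — g7: attacked by Bf8; h7: attacked by Nf6; g8: attacked by Nf6.
Legal moves for White: none.
Not in check and no legal moves → stalemate.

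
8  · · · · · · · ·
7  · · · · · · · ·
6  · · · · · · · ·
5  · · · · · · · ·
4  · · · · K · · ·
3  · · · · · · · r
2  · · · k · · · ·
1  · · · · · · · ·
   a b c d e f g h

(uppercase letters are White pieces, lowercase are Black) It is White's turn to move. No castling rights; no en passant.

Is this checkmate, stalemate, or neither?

neither

White to move; white king on e4.
In check: no.
Legal moves for White: Kf5, Ke5, Kd5, Kf4, Kd4.
White has 5 legal moves and is not in check → neither.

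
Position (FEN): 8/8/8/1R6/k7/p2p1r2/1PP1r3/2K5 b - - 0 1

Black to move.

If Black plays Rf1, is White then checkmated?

yes

After Rf1: white king on c1; in check: yes, from the black rook on f1.
King squares — b1: attacked by Rf1; d1: attacked by Rf1; b2: own pawn; c2: own pawn; d2: attacked by Re2.
White has no legal moves → checkmate.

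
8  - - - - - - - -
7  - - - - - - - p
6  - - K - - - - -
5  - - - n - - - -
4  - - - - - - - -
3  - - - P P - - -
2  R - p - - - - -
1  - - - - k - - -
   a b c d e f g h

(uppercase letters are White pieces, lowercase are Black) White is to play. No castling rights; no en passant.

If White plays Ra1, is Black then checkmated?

no

After Ra1: black king on e1; in check: yes, from the white rook on a1.
Black has 7 legal replies: Kf2, Ke2, Kd2, c1=Q+, c1=R+, c1=B, c1=N.
In check but a legal move exists → not checkmate.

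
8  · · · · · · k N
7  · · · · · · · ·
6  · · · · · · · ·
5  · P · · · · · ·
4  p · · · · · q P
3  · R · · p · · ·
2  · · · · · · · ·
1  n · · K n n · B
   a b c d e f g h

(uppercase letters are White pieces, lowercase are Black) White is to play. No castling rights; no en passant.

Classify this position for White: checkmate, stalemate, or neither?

neither

White to move; white king on d1.
In check: yes, from the black queen on g4.
King squares — c1: available; e1: available; c2: attacked by Na1; d2: attacked by Nf1; e2: attacked by Qg4.
Legal moves for White: Kxe1, Kc1, Bf3.
White is in check but has 3 legal moves → neither.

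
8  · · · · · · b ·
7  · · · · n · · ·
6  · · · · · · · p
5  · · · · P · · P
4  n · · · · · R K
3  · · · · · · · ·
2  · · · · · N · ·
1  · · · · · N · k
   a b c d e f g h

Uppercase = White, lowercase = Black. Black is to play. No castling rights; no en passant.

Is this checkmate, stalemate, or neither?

Black to move; black king on h1.
In check: yes, from the white knight on f2.
King squares — g1: attacked by Rg4; g2: attacked by Rg4; h2: attacked by Nf1.
Legal moves for Black: none.
In check with no legal moves → checkmate.

checkmate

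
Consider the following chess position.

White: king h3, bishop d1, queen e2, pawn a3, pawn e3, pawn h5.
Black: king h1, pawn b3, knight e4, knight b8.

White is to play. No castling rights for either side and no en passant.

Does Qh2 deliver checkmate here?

After Qh2: black king on h1; in check: yes, from the white queen on h2.
King squares — g1: attacked by Qh2; g2: attacked by Qh2; h2: attacked by Kh3.
Black has no legal moves → checkmate.

yes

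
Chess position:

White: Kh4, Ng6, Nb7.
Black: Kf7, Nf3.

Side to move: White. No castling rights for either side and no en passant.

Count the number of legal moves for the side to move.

White to move; king on h4.
In check: yes, from the black knight on f3.
Legal moves: Kh5, Kg4, Kh3, Kg3.
Count: 4.

4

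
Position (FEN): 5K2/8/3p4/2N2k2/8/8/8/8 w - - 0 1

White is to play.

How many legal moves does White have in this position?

13

White to move; king on f8.
In check: no.
Legal moves: Kg8, Ke8, Kg7, Kf7, Ke7, Nd7, Nb7, Ne6, Na6, Ne4, Na4, Nd3, Nb3.
Count: 13.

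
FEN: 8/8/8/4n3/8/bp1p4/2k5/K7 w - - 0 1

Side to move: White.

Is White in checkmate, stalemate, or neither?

White to move; white king on a1.
In check: no.
King squares — b1: attacked by Kc2; a2: attacked by Pb3; b2: attacked by Kc2.
Legal moves for White: none.
Not in check and no legal moves → stalemate.

stalemate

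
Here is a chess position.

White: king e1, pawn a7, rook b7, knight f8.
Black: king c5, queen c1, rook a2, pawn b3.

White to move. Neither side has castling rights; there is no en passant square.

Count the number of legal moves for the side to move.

0

White to move; king on e1.
In check: yes, from the black queen on c1.
Legal moves: none.
Count: 0.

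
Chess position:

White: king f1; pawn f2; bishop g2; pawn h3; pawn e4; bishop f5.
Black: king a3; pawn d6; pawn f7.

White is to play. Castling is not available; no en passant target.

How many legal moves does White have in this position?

White to move; king on f1.
In check: no.
Legal moves: Bc8, Bh7, Bd7, Bg6, Be6, Bg4, Bf3, Bh1, Ke2, Kg1, Ke1, e5, h4, f3, f4.
Count: 15.

15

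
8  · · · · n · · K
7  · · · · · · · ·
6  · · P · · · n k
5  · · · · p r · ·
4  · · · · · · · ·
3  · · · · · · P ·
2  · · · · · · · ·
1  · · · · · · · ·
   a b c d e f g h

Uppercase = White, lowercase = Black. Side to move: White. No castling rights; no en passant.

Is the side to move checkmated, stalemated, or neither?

neither

White to move; white king on h8.
In check: yes, from the black knight on g6.
Legal moves for White: Kg8.
White is in check but has 1 legal move → neither.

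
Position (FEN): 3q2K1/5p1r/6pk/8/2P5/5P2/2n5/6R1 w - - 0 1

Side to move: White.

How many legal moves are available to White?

0

White to move; king on g8.
In check: yes, from the black queen on d8.
Legal moves: none.
Count: 0.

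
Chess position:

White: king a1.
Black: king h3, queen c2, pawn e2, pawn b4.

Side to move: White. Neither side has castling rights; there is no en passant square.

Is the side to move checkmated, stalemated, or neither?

White to move; white king on a1.
In check: no.
King squares — b1: attacked by Qc2; a2: attacked by Qc2; b2: attacked by Qc2.
Legal moves for White: none.
Not in check and no legal moves → stalemate.

stalemate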